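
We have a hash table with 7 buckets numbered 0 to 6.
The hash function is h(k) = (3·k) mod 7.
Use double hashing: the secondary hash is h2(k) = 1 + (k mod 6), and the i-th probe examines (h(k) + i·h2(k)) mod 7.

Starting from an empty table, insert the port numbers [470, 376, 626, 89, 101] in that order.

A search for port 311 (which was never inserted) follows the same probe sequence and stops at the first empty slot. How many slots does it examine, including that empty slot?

5

Insert 470: h=3, slot 3 empty -> index 3.
Insert 376: h=1, slot 1 empty -> index 1.
Insert 626: h=2, slot 2 empty -> index 2.
Insert 89: h=1, h2=6, slot 1 occupied -> index 0.
Insert 101: h=2, h2=6, slots 2,1,0 occupied -> index 6.
Table: [89, 376, 626, 470, _, _, 101]
Lookup 311: h=2, h2=6, probe 2,1,0,6,5 → slot 5 empty, not found.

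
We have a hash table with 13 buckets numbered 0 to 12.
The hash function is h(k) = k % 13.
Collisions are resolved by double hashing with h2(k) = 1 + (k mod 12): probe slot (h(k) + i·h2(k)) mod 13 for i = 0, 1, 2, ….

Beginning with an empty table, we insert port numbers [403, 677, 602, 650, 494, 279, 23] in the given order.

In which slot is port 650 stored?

403 hashes to 0; slot 0 is free -> place at 0.
677 hashes to 1; slot 1 is free -> place at 1.
602 hashes to 4; slot 4 is free -> place at 4.
650 hashes to 0, h2=3; 0 taken -> place at 3.
494 hashes to 0, h2=3; 0,3 taken -> place at 6.
279 hashes to 6, h2=4; 6 taken -> place at 10.
23 hashes to 10, h2=12; 10 taken -> place at 9.
Table: [403, 677, —, 650, 602, —, 494, —, —, 23, 279, —, —]

3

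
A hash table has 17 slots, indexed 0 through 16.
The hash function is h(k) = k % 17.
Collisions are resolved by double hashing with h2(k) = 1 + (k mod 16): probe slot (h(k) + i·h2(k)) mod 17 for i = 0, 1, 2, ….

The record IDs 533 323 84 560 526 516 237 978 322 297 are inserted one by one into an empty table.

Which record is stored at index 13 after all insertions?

533 hashes to 6; slot 6 is free => place at 6.
323 hashes to 0; slot 0 is free => place at 0.
84 hashes to 16; slot 16 is free => place at 16.
560 hashes to 16, h2=1; 16,0 taken => place at 1.
526 hashes to 16, h2=15; 16 taken => place at 14.
516 hashes to 6, h2=5; 6 taken => place at 11.
237 hashes to 16, h2=14; 16 taken => place at 13.
978 hashes to 9; slot 9 is free => place at 9.
322 hashes to 16, h2=3; 16 taken => place at 2.
297 hashes to 8; slot 8 is free => place at 8.
Table: [323, 560, 322, _, _, _, 533, _, 297, 978, _, 516, _, 237, 526, _, 84]

237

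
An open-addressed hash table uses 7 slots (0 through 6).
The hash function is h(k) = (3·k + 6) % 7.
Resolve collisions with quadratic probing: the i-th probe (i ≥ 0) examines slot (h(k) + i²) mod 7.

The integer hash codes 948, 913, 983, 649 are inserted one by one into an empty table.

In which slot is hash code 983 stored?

948 hashes to 1; slot 1 is free => place at 1.
913 hashes to 1; 1 taken => place at 2.
983 hashes to 1; 1,2 taken => place at 5.
649 hashes to 0; slot 0 is free => place at 0.
Table: [649, 948, 913, -, -, 983, -]

5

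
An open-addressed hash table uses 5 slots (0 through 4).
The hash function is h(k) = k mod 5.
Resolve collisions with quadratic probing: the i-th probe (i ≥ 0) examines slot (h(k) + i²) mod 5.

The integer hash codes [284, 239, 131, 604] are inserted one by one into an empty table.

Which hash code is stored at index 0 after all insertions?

239

284 hashes to 4; slot 4 is free => place at 4.
239 hashes to 4; 4 taken => place at 0.
131 hashes to 1; slot 1 is free => place at 1.
604 hashes to 4; 4,0 taken => place at 3.
Table: [239, 131, ., 604, 284]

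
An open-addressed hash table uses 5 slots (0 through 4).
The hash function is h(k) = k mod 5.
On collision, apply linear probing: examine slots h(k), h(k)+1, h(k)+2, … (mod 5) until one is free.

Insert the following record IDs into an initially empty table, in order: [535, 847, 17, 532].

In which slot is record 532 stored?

535: h=0 => slot 0
847: h=2 => slot 2
17: h=2, probe 2,3 => slot 3
532: h=2, probe 2,3,4 => slot 4
Table: [535, -, 847, 17, 532]

4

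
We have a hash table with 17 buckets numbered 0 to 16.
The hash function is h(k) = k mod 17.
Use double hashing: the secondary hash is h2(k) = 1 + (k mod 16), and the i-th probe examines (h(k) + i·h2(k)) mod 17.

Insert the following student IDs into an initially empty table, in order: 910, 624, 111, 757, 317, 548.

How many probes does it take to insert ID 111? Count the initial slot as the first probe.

Insert 910: h=9, slot 9 empty => index 9.
Insert 624: h=12, slot 12 empty => index 12.
Insert 111: h=9, h2=16, slot 9 occupied => index 8.
Insert 757: h=9, h2=6, slot 9 occupied => index 15.
Insert 317: h=11, slot 11 empty => index 11.
Insert 548: h=4, slot 4 empty => index 4.
Table: [., ., ., ., 548, ., ., ., 111, 910, ., 317, 624, ., ., 757, .]

2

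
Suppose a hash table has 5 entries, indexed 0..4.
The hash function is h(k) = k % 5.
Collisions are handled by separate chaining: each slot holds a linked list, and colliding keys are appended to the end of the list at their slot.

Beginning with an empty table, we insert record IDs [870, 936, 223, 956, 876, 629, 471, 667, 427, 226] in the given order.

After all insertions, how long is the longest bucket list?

5

Insert 870: h=0, bucket 0 empty -> new chain.
Insert 936: h=1, bucket 1 empty -> new chain.
Insert 223: h=3, bucket 3 empty -> new chain.
Insert 956: h=1, bucket 1 nonempty -> append to chain.
Insert 876: h=1, bucket 1 nonempty -> append to chain.
Insert 629: h=4, bucket 4 empty -> new chain.
Insert 471: h=1, bucket 1 nonempty -> append to chain.
Insert 667: h=2, bucket 2 empty -> new chain.
Insert 427: h=2, bucket 2 nonempty -> append to chain.
Insert 226: h=1, bucket 1 nonempty -> append to chain.
Final buckets:
0: 870
1: 936 -> 956 -> 876 -> 471 -> 226
2: 667 -> 427
3: 223
4: 629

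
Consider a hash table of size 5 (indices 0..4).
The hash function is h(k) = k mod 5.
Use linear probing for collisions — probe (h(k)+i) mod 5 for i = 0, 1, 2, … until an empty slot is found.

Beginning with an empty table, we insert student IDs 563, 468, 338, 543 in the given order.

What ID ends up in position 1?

543

563: h=3 → slot 3
468: h=3, probe 3,4 → slot 4
338: h=3, probe 3,4,0 → slot 0
543: h=3, probe 3,4,0,1 → slot 1
Table: [338, 543, —, 563, 468]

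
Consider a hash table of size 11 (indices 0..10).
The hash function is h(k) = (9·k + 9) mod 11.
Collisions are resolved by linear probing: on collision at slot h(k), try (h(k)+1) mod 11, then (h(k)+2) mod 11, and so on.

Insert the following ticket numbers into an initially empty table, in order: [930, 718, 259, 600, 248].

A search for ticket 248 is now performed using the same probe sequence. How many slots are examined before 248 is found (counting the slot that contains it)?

4

930: h=8 => slot 8
718: h=3 => slot 3
259: h=8, probe 8,9 => slot 9
600: h=8, probe 8,9,10 => slot 10
248: h=8, probe 8,9,10,0 => slot 0
Table: [248, _, _, 718, _, _, _, _, 930, 259, 600]
Lookup 248: h=8, probe 8,9,10,0 → found at 0.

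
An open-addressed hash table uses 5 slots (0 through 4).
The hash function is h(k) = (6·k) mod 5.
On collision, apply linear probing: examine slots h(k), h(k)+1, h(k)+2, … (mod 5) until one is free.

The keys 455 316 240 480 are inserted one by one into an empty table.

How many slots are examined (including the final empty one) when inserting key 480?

455 hashes to 0; slot 0 is free → place at 0.
316 hashes to 1; slot 1 is free → place at 1.
240 hashes to 0; 0,1 taken → place at 2.
480 hashes to 0; 0,1,2 taken → place at 3.
Table: [455, 316, 240, 480, —]

4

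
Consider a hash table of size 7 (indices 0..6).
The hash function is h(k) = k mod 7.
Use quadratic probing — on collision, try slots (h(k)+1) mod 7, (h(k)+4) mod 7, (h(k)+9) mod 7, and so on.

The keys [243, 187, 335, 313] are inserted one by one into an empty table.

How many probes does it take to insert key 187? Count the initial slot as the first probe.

243 hashes to 5; slot 5 is free => place at 5.
187 hashes to 5; 5 taken => place at 6.
335 hashes to 6; 6 taken => place at 0.
313 hashes to 5; 5,6 taken => place at 2.
Table: [335, ∅, 313, ∅, ∅, 243, 187]

2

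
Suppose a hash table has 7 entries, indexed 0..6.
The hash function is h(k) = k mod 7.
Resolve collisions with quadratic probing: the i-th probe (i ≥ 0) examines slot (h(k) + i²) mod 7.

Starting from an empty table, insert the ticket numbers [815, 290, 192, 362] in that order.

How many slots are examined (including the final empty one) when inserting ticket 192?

815 hashes to 3; slot 3 is free -> place at 3.
290 hashes to 3; 3 taken -> place at 4.
192 hashes to 3; 3,4 taken -> place at 0.
362 hashes to 5; slot 5 is free -> place at 5.
Table: [192, ∅, ∅, 815, 290, 362, ∅]

3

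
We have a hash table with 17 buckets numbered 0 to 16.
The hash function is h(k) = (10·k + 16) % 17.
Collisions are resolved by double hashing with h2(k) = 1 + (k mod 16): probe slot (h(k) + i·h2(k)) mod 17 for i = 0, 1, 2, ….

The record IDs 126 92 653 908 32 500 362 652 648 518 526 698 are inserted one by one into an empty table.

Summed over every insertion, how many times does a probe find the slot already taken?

8

126: h=1 → slot 1
92: h=1, h2=13, probe 1,14 → slot 14
653: h=1, h2=14, probe 1,15 → slot 15
908: h=1, h2=13, probe 1,14,10 → slot 10
32: h=13 → slot 13
500: h=1, h2=5, probe 1,6 → slot 6
362: h=15, h2=11, probe 15,9 → slot 9
652: h=8 → slot 8
648: h=2 → slot 2
518: h=11 → slot 11
526: h=6, h2=15, probe 6,4 → slot 4
698: h=9, h2=11, probe 9,3 → slot 3
Table: [_, 126, 648, 698, 526, _, 500, _, 652, 362, 908, 518, _, 32, 92, 653, _]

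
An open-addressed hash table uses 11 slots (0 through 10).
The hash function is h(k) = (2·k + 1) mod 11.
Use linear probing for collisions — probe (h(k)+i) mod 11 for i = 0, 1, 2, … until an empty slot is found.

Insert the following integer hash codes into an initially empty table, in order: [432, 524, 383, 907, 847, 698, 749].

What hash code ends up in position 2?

698

432: h=7 => slot 7
524: h=4 => slot 4
383: h=8 => slot 8
907: h=0 => slot 0
847: h=1 => slot 1
698: h=0, probe 0,1,2 => slot 2
749: h=3 => slot 3
Table: [907, 847, 698, 749, 524, ., ., 432, 383, ., .]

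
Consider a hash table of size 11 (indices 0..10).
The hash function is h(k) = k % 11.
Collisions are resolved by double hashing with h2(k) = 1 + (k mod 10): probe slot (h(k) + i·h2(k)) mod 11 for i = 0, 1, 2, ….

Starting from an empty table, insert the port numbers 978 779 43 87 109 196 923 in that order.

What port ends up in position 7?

87

978: h=10 → slot 10
779: h=9 → slot 9
43: h=10, h2=4, probe 10,3 → slot 3
87: h=10, h2=8, probe 10,7 → slot 7
109: h=10, h2=10, probe 10,9,8 → slot 8
196: h=9, h2=7, probe 9,5 → slot 5
923: h=10, h2=4, probe 10,3,7,0 → slot 0
Table: [923, ., ., 43, ., 196, ., 87, 109, 779, 978]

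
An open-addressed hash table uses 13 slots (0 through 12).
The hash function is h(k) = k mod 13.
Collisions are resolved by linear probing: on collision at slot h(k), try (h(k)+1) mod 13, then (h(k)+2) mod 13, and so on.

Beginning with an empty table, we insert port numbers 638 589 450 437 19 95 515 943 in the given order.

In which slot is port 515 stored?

10

638: h=1 -> slot 1
589: h=4 -> slot 4
450: h=8 -> slot 8
437: h=8, probe 8,9 -> slot 9
19: h=6 -> slot 6
95: h=4, probe 4,5 -> slot 5
515: h=8, probe 8,9,10 -> slot 10
943: h=7 -> slot 7
Table: [., 638, ., ., 589, 95, 19, 943, 450, 437, 515, ., .]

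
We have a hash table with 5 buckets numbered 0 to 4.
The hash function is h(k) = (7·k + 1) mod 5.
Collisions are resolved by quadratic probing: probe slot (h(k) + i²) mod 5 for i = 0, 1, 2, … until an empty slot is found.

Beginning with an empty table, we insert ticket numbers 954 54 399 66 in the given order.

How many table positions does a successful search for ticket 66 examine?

3

954 hashes to 4; slot 4 is free -> place at 4.
54 hashes to 4; 4 taken -> place at 0.
399 hashes to 4; 4,0 taken -> place at 3.
66 hashes to 3; 3,4 taken -> place at 2.
Table: [54, _, 66, 399, 954]
Lookup 66: h=3, probe 3,4,2 → found at 2.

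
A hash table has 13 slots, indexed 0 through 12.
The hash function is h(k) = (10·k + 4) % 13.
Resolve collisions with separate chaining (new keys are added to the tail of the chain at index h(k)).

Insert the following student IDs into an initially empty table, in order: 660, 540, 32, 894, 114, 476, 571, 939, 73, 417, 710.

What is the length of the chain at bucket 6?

Insert 660: h=0, bucket 0 empty → new chain.
Insert 540: h=9, bucket 9 empty → new chain.
Insert 32: h=12, bucket 12 empty → new chain.
Insert 894: h=0, bucket 0 nonempty → append to chain.
Insert 114: h=0, bucket 0 nonempty → append to chain.
Insert 476: h=6, bucket 6 empty → new chain.
Insert 571: h=7, bucket 7 empty → new chain.
Insert 939: h=8, bucket 8 empty → new chain.
Insert 73: h=6, bucket 6 nonempty → append to chain.
Insert 417: h=1, bucket 1 empty → new chain.
Insert 710: h=6, bucket 6 nonempty → append to chain.
Final buckets:
0: 660 -> 894 -> 114
1: 417
2: -
3: -
4: -
5: -
6: 476 -> 73 -> 710
7: 571
8: 939
9: 540
10: -
11: -
12: 32

3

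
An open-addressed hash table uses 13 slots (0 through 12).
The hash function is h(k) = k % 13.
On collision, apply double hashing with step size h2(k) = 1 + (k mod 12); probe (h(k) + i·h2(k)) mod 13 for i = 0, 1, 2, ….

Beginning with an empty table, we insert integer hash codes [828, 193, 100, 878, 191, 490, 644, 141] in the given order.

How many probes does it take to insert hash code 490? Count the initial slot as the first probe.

3

828 hashes to 9; slot 9 is free → place at 9.
193 hashes to 11; slot 11 is free → place at 11.
100 hashes to 9, h2=5; 9 taken → place at 1.
878 hashes to 7; slot 7 is free → place at 7.
191 hashes to 9, h2=12; 9 taken → place at 8.
490 hashes to 9, h2=11; 9,7 taken → place at 5.
644 hashes to 7, h2=9; 7 taken → place at 3.
141 hashes to 11, h2=10; 11,8,5 taken → place at 2.
Table: [., 100, 141, 644, ., 490, ., 878, 191, 828, ., 193, .]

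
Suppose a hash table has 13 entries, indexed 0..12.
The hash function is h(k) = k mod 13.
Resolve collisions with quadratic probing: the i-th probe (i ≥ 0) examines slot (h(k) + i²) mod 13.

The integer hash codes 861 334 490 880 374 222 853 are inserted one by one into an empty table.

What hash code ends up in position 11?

374

861 hashes to 3; slot 3 is free -> place at 3.
334 hashes to 9; slot 9 is free -> place at 9.
490 hashes to 9; 9 taken -> place at 10.
880 hashes to 9; 9,10 taken -> place at 0.
374 hashes to 10; 10 taken -> place at 11.
222 hashes to 1; slot 1 is free -> place at 1.
853 hashes to 8; slot 8 is free -> place at 8.
Table: [880, 222, _, 861, _, _, _, _, 853, 334, 490, 374, _]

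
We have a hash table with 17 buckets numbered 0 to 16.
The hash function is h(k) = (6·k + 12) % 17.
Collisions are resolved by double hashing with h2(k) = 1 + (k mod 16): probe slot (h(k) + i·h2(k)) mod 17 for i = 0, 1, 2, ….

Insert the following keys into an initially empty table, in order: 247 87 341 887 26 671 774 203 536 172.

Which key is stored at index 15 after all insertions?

247

247: h=15 -> slot 15
87: h=7 -> slot 7
341: h=1 -> slot 1
887: h=13 -> slot 13
26: h=15, h2=11, probe 15,9 -> slot 9
671: h=9, h2=16, probe 9,8 -> slot 8
774: h=15, h2=7, probe 15,5 -> slot 5
203: h=6 -> slot 6
536: h=15, h2=9, probe 15,7,16 -> slot 16
172: h=7, h2=13, probe 7,3 -> slot 3
Table: [_, 341, _, 172, _, 774, 203, 87, 671, 26, _, _, _, 887, _, 247, 536]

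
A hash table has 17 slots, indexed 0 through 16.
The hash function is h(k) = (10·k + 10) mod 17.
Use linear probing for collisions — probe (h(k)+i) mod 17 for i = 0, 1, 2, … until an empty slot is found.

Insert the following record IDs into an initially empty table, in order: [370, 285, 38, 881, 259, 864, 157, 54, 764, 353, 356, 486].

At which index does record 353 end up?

Insert 370: h=4, slot 4 empty → index 4.
Insert 285: h=4, slot 4 occupied → index 5.
Insert 38: h=16, slot 16 empty → index 16.
Insert 881: h=14, slot 14 empty → index 14.
Insert 259: h=16, slot 16 occupied → index 0.
Insert 864: h=14, slot 14 occupied → index 15.
Insert 157: h=16, slots 16,0 occupied → index 1.
Insert 54: h=6, slot 6 empty → index 6.
Insert 764: h=0, slots 0,1 occupied → index 2.
Insert 353: h=4, slots 4,5,6 occupied → index 7.
Insert 356: h=0, slots 0,1,2 occupied → index 3.
Insert 486: h=8, slot 8 empty → index 8.
Table: [259, 157, 764, 356, 370, 285, 54, 353, 486, -, -, -, -, -, 881, 864, 38]

7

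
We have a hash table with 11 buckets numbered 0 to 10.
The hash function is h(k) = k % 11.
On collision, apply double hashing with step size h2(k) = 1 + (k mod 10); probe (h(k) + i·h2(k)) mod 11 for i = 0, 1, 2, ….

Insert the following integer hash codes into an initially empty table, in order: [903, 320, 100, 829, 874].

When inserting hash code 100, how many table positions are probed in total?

Insert 903: h=1, slot 1 empty => index 1.
Insert 320: h=1, h2=1, slot 1 occupied => index 2.
Insert 100: h=1, h2=1, slots 1,2 occupied => index 3.
Insert 829: h=4, slot 4 empty => index 4.
Insert 874: h=5, slot 5 empty => index 5.
Table: [_, 903, 320, 100, 829, 874, _, _, _, _, _]

3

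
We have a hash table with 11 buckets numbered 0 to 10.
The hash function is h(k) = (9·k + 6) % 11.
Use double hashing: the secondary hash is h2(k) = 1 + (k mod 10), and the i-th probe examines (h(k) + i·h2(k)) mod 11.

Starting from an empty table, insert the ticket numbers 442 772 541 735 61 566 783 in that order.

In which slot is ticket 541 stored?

4

442 hashes to 2; slot 2 is free => place at 2.
772 hashes to 2, h2=3; 2 taken => place at 5.
541 hashes to 2, h2=2; 2 taken => place at 4.
735 hashes to 10; slot 10 is free => place at 10.
61 hashes to 5, h2=2; 5 taken => place at 7.
566 hashes to 7, h2=7; 7 taken => place at 3.
783 hashes to 2, h2=4; 2 taken => place at 6.
Table: [-, -, 442, 566, 541, 772, 783, 61, -, -, 735]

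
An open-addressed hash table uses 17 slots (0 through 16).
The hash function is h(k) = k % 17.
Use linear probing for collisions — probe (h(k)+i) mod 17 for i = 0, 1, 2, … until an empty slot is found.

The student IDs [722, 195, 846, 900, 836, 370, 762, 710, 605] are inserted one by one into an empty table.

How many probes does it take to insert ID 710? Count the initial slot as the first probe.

722: h=8 -> slot 8
195: h=8, probe 8,9 -> slot 9
846: h=13 -> slot 13
900: h=16 -> slot 16
836: h=3 -> slot 3
370: h=13, probe 13,14 -> slot 14
762: h=14, probe 14,15 -> slot 15
710: h=13, probe 13,14,15,16,0 -> slot 0
605: h=10 -> slot 10
Table: [710, —, —, 836, —, —, —, —, 722, 195, 605, —, —, 846, 370, 762, 900]

5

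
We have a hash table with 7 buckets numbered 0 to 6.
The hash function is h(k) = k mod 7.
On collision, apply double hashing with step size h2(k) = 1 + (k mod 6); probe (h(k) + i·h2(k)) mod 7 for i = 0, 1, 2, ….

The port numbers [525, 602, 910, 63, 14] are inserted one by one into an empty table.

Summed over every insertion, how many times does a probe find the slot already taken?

5

525: h=0 → slot 0
602: h=0, h2=3, probe 0,3 → slot 3
910: h=0, h2=5, probe 0,5 → slot 5
63: h=0, h2=4, probe 0,4 → slot 4
14: h=0, h2=3, probe 0,3,6 → slot 6
Table: [525, -, -, 602, 63, 910, 14]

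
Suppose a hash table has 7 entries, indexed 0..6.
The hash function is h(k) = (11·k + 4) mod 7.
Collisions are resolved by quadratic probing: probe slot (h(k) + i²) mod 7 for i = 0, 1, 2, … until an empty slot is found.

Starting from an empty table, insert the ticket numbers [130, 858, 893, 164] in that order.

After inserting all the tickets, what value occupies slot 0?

130 hashes to 6; slot 6 is free => place at 6.
858 hashes to 6; 6 taken => place at 0.
893 hashes to 6; 6,0 taken => place at 3.
164 hashes to 2; slot 2 is free => place at 2.
Table: [858, ∅, 164, 893, ∅, ∅, 130]

858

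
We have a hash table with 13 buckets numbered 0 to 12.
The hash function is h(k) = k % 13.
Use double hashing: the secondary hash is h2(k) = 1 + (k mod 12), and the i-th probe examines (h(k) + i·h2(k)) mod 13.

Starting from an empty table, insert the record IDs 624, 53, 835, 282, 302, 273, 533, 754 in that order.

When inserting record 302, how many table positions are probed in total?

Insert 624: h=0, slot 0 empty → index 0.
Insert 53: h=1, slot 1 empty → index 1.
Insert 835: h=3, slot 3 empty → index 3.
Insert 282: h=9, slot 9 empty → index 9.
Insert 302: h=3, h2=3, slot 3 occupied → index 6.
Insert 273: h=0, h2=10, slot 0 occupied → index 10.
Insert 533: h=0, h2=6, slots 0,6 occupied → index 12.
Insert 754: h=0, h2=11, slot 0 occupied → index 11.
Table: [624, 53, ., 835, ., ., 302, ., ., 282, 273, 754, 533]

2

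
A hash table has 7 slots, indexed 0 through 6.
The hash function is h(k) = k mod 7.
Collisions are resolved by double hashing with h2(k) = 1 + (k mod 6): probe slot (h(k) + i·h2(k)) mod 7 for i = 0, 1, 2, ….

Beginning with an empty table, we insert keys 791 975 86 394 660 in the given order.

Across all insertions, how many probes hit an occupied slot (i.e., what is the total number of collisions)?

6

Insert 791: h=0, slot 0 empty => index 0.
Insert 975: h=2, slot 2 empty => index 2.
Insert 86: h=2, h2=3, slot 2 occupied => index 5.
Insert 394: h=2, h2=5, slots 2,0,5 occupied => index 3.
Insert 660: h=2, h2=1, slots 2,3 occupied => index 4.
Table: [791, -, 975, 394, 660, 86, -]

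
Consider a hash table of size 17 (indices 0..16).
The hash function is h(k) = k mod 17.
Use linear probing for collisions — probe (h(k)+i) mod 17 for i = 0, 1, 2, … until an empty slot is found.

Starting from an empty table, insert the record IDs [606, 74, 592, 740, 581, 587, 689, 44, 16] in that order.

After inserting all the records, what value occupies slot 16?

16

606 hashes to 11; slot 11 is free → place at 11.
74 hashes to 6; slot 6 is free → place at 6.
592 hashes to 14; slot 14 is free → place at 14.
740 hashes to 9; slot 9 is free → place at 9.
581 hashes to 3; slot 3 is free → place at 3.
587 hashes to 9; 9 taken → place at 10.
689 hashes to 9; 9,10,11 taken → place at 12.
44 hashes to 10; 10,11,12 taken → place at 13.
16 hashes to 16; slot 16 is free → place at 16.
Table: [., ., ., 581, ., ., 74, ., ., 740, 587, 606, 689, 44, 592, ., 16]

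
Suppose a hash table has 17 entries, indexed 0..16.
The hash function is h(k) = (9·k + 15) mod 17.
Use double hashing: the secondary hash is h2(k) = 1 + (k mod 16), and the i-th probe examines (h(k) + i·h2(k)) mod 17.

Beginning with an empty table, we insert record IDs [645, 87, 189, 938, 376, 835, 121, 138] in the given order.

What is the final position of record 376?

645 hashes to 6; slot 6 is free → place at 6.
87 hashes to 16; slot 16 is free → place at 16.
189 hashes to 16, h2=14; 16 taken → place at 13.
938 hashes to 8; slot 8 is free → place at 8.
376 hashes to 16, h2=9; 16,8 taken → place at 0.
835 hashes to 16, h2=4; 16 taken → place at 3.
121 hashes to 16, h2=10; 16 taken → place at 9.
138 hashes to 16, h2=11; 16 taken → place at 10.
Table: [376, -, -, 835, -, -, 645, -, 938, 121, 138, -, -, 189, -, -, 87]

0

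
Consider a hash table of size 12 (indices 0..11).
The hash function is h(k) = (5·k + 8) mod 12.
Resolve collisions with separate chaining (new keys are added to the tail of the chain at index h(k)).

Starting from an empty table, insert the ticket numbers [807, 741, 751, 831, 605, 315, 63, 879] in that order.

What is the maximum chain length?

5

Insert 807: h=11, bucket 11 empty → new chain.
Insert 741: h=5, bucket 5 empty → new chain.
Insert 751: h=7, bucket 7 empty → new chain.
Insert 831: h=11, bucket 11 nonempty → append to chain.
Insert 605: h=9, bucket 9 empty → new chain.
Insert 315: h=11, bucket 11 nonempty → append to chain.
Insert 63: h=11, bucket 11 nonempty → append to chain.
Insert 879: h=11, bucket 11 nonempty → append to chain.
Final buckets:
0: .
1: .
2: .
3: .
4: .
5: 741
6: .
7: 751
8: .
9: 605
10: .
11: 807 -> 831 -> 315 -> 63 -> 879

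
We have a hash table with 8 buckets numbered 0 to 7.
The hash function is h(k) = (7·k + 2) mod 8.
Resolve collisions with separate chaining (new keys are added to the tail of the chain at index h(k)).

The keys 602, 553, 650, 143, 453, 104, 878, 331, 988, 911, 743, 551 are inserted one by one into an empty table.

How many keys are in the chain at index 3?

4

602 → bucket 0
553 → bucket 1
650 → bucket 0 (collision)
143 → bucket 3
453 → bucket 5
104 → bucket 2
878 → bucket 4
331 → bucket 7
988 → bucket 6
911 → bucket 3 (collision)
743 → bucket 3 (collision)
551 → bucket 3 (collision)
Final buckets:
0: 602 -> 650
1: 553
2: 104
3: 143 -> 911 -> 743 -> 551
4: 878
5: 453
6: 988
7: 331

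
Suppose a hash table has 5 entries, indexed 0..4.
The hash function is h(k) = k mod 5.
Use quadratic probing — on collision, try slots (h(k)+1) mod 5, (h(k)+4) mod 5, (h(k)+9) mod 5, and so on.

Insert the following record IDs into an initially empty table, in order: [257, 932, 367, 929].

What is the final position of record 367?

257: h=2 -> slot 2
932: h=2, probe 2,3 -> slot 3
367: h=2, probe 2,3,1 -> slot 1
929: h=4 -> slot 4
Table: [—, 367, 257, 932, 929]

1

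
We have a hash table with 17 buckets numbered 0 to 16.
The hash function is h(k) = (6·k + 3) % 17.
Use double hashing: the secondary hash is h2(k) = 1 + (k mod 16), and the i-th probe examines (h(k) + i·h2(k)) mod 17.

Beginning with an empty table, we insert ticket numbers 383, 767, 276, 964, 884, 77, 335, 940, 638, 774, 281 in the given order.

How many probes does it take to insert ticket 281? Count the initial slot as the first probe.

3

383: h=6 => slot 6
767: h=15 => slot 15
276: h=10 => slot 10
964: h=7 => slot 7
884: h=3 => slot 3
77: h=6, h2=14, probe 6,3,0 => slot 0
335: h=7, h2=16, probe 7,6,5 => slot 5
940: h=16 => slot 16
638: h=6, h2=15, probe 6,4 => slot 4
774: h=6, h2=7, probe 6,13 => slot 13
281: h=6, h2=10, probe 6,16,9 => slot 9
Table: [77, —, —, 884, 638, 335, 383, 964, —, 281, 276, —, —, 774, —, 767, 940]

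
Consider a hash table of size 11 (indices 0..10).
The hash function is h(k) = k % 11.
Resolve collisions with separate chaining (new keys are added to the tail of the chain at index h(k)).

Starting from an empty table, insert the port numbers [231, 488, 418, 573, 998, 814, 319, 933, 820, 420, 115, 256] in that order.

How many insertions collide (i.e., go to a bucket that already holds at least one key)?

3

Insert 231: h=0, bucket 0 empty → new chain.
Insert 488: h=4, bucket 4 empty → new chain.
Insert 418: h=0, bucket 0 nonempty → append to chain.
Insert 573: h=1, bucket 1 empty → new chain.
Insert 998: h=8, bucket 8 empty → new chain.
Insert 814: h=0, bucket 0 nonempty → append to chain.
Insert 319: h=0, bucket 0 nonempty → append to chain.
Insert 933: h=9, bucket 9 empty → new chain.
Insert 820: h=6, bucket 6 empty → new chain.
Insert 420: h=2, bucket 2 empty → new chain.
Insert 115: h=5, bucket 5 empty → new chain.
Insert 256: h=3, bucket 3 empty → new chain.
Final buckets:
0: 231 -> 418 -> 814 -> 319
1: 573
2: 420
3: 256
4: 488
5: 115
6: 820
7: .
8: 998
9: 933
10: .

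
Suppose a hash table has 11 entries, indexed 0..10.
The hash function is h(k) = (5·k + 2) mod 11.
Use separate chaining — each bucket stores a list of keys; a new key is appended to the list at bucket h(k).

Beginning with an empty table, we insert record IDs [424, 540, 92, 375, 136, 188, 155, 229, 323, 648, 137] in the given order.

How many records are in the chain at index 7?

Insert 424: h=10, bucket 10 empty -> new chain.
Insert 540: h=7, bucket 7 empty -> new chain.
Insert 92: h=0, bucket 0 empty -> new chain.
Insert 375: h=7, bucket 7 nonempty -> append to chain.
Insert 136: h=0, bucket 0 nonempty -> append to chain.
Insert 188: h=7, bucket 7 nonempty -> append to chain.
Insert 155: h=7, bucket 7 nonempty -> append to chain.
Insert 229: h=3, bucket 3 empty -> new chain.
Insert 323: h=0, bucket 0 nonempty -> append to chain.
Insert 648: h=8, bucket 8 empty -> new chain.
Insert 137: h=5, bucket 5 empty -> new chain.
Final buckets:
0: 92 -> 136 -> 323
1: _
2: _
3: 229
4: _
5: 137
6: _
7: 540 -> 375 -> 188 -> 155
8: 648
9: _
10: 424

4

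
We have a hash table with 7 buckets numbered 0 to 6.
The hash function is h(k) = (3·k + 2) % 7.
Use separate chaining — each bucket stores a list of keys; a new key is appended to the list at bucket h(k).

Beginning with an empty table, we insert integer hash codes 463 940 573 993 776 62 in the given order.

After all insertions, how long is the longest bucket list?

Insert 463: h=5, bucket 5 empty → new chain.
Insert 940: h=1, bucket 1 empty → new chain.
Insert 573: h=6, bucket 6 empty → new chain.
Insert 993: h=6, bucket 6 nonempty → append to chain.
Insert 776: h=6, bucket 6 nonempty → append to chain.
Insert 62: h=6, bucket 6 nonempty → append to chain.
Final buckets:
0: —
1: 940
2: —
3: —
4: —
5: 463
6: 573 -> 993 -> 776 -> 62

4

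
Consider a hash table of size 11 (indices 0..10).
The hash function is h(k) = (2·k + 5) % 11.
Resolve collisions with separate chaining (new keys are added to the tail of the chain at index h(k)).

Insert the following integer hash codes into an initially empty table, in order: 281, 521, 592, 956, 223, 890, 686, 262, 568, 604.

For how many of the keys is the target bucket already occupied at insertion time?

Insert 281: h=6, bucket 6 empty -> new chain.
Insert 521: h=2, bucket 2 empty -> new chain.
Insert 592: h=1, bucket 1 empty -> new chain.
Insert 956: h=3, bucket 3 empty -> new chain.
Insert 223: h=0, bucket 0 empty -> new chain.
Insert 890: h=3, bucket 3 nonempty -> append to chain.
Insert 686: h=2, bucket 2 nonempty -> append to chain.
Insert 262: h=1, bucket 1 nonempty -> append to chain.
Insert 568: h=8, bucket 8 empty -> new chain.
Insert 604: h=3, bucket 3 nonempty -> append to chain.
Final buckets:
0: 223
1: 592 -> 262
2: 521 -> 686
3: 956 -> 890 -> 604
4: —
5: —
6: 281
7: —
8: 568
9: —
10: —

4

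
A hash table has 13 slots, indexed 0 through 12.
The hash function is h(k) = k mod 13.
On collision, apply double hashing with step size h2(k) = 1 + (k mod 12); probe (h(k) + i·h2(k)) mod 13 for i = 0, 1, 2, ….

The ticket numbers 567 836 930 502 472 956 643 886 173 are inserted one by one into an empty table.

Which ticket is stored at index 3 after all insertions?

956

Insert 567: h=8, slot 8 empty -> index 8.
Insert 836: h=4, slot 4 empty -> index 4.
Insert 930: h=7, slot 7 empty -> index 7.
Insert 502: h=8, h2=11, slot 8 occupied -> index 6.
Insert 472: h=4, h2=5, slot 4 occupied -> index 9.
Insert 956: h=7, h2=9, slot 7 occupied -> index 3.
Insert 643: h=6, h2=8, slot 6 occupied -> index 1.
Insert 886: h=2, slot 2 empty -> index 2.
Insert 173: h=4, h2=6, slot 4 occupied -> index 10.
Table: [∅, 643, 886, 956, 836, ∅, 502, 930, 567, 472, 173, ∅, ∅]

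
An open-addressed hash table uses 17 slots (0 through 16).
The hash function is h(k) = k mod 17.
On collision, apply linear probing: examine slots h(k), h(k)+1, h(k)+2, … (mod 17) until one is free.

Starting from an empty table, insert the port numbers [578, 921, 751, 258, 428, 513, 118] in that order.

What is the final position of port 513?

578: h=0 -> slot 0
921: h=3 -> slot 3
751: h=3, probe 3,4 -> slot 4
258: h=3, probe 3,4,5 -> slot 5
428: h=3, probe 3,4,5,6 -> slot 6
513: h=3, probe 3,4,5,6,7 -> slot 7
118: h=16 -> slot 16
Table: [578, —, —, 921, 751, 258, 428, 513, —, —, —, —, —, —, —, —, 118]

7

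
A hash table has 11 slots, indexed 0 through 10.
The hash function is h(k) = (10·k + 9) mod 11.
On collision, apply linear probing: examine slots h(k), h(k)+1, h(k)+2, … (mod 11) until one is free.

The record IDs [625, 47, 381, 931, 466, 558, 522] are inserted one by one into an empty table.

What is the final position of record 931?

625: h=0 -> slot 0
47: h=6 -> slot 6
381: h=2 -> slot 2
931: h=2, probe 2,3 -> slot 3
466: h=5 -> slot 5
558: h=1 -> slot 1
522: h=4 -> slot 4
Table: [625, 558, 381, 931, 522, 466, 47, -, -, -, -]

3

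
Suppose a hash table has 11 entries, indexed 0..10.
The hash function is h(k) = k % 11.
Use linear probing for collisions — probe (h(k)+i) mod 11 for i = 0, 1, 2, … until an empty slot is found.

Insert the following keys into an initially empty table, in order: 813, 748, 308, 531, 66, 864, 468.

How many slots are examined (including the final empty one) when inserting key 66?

3

813: h=10 => slot 10
748: h=0 => slot 0
308: h=0, probe 0,1 => slot 1
531: h=3 => slot 3
66: h=0, probe 0,1,2 => slot 2
864: h=6 => slot 6
468: h=6, probe 6,7 => slot 7
Table: [748, 308, 66, 531, —, —, 864, 468, —, —, 813]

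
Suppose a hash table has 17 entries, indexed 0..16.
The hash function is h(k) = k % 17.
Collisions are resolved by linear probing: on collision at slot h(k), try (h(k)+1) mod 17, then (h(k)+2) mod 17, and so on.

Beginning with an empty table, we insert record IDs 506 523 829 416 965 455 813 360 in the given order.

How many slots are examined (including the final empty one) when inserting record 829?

3

Insert 506: h=13, slot 13 empty → index 13.
Insert 523: h=13, slot 13 occupied → index 14.
Insert 829: h=13, slots 13,14 occupied → index 15.
Insert 416: h=8, slot 8 empty → index 8.
Insert 965: h=13, slots 13,14,15 occupied → index 16.
Insert 455: h=13, slots 13,14,15,16 occupied → index 0.
Insert 813: h=14, slots 14,15,16,0 occupied → index 1.
Insert 360: h=3, slot 3 empty → index 3.
Table: [455, 813, -, 360, -, -, -, -, 416, -, -, -, -, 506, 523, 829, 965]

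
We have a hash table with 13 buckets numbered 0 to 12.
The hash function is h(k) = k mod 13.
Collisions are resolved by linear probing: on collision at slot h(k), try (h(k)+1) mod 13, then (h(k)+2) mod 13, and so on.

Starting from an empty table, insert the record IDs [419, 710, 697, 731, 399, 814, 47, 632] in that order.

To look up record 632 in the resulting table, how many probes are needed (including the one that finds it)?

6

Insert 419: h=3, slot 3 empty => index 3.
Insert 710: h=8, slot 8 empty => index 8.
Insert 697: h=8, slot 8 occupied => index 9.
Insert 731: h=3, slot 3 occupied => index 4.
Insert 399: h=9, slot 9 occupied => index 10.
Insert 814: h=8, slots 8,9,10 occupied => index 11.
Insert 47: h=8, slots 8,9,10,11 occupied => index 12.
Insert 632: h=8, slots 8,9,10,11,12 occupied => index 0.
Table: [632, —, —, 419, 731, —, —, —, 710, 697, 399, 814, 47]
Lookup 632: h=8, probe 8,9,10,11,12,0 → found at 0.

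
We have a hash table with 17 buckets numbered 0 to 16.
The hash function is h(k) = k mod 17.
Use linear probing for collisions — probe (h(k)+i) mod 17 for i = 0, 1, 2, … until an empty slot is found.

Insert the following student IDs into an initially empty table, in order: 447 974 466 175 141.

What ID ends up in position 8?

175

Insert 447: h=5, slot 5 empty -> index 5.
Insert 974: h=5, slot 5 occupied -> index 6.
Insert 466: h=7, slot 7 empty -> index 7.
Insert 175: h=5, slots 5,6,7 occupied -> index 8.
Insert 141: h=5, slots 5,6,7,8 occupied -> index 9.
Table: [∅, ∅, ∅, ∅, ∅, 447, 974, 466, 175, 141, ∅, ∅, ∅, ∅, ∅, ∅, ∅]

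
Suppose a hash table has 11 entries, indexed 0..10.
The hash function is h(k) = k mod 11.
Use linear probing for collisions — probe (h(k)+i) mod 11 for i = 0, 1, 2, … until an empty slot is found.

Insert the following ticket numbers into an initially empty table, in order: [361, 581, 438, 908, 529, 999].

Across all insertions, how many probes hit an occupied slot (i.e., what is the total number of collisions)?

7

361 hashes to 9; slot 9 is free -> place at 9.
581 hashes to 9; 9 taken -> place at 10.
438 hashes to 9; 9,10 taken -> place at 0.
908 hashes to 6; slot 6 is free -> place at 6.
529 hashes to 1; slot 1 is free -> place at 1.
999 hashes to 9; 9,10,0,1 taken -> place at 2.
Table: [438, 529, 999, ., ., ., 908, ., ., 361, 581]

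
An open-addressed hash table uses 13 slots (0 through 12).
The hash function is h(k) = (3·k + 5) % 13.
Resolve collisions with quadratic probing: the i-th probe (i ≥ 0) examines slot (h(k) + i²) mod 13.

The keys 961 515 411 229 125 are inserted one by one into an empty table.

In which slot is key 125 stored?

12

961: h=2 => slot 2
515: h=3 => slot 3
411: h=3, probe 3,4 => slot 4
229: h=3, probe 3,4,7 => slot 7
125: h=3, probe 3,4,7,12 => slot 12
Table: [∅, ∅, 961, 515, 411, ∅, ∅, 229, ∅, ∅, ∅, ∅, 125]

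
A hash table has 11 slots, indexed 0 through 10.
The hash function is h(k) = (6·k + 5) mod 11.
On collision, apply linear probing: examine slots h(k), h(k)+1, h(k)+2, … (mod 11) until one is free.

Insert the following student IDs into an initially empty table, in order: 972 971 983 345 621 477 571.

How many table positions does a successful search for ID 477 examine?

4

Insert 972: h=7, slot 7 empty -> index 7.
Insert 971: h=1, slot 1 empty -> index 1.
Insert 983: h=7, slot 7 occupied -> index 8.
Insert 345: h=7, slots 7,8 occupied -> index 9.
Insert 621: h=2, slot 2 empty -> index 2.
Insert 477: h=7, slots 7,8,9 occupied -> index 10.
Insert 571: h=10, slot 10 occupied -> index 0.
Table: [571, 971, 621, _, _, _, _, 972, 983, 345, 477]
Lookup 477: h=7, probe 7,8,9,10 → found at 10.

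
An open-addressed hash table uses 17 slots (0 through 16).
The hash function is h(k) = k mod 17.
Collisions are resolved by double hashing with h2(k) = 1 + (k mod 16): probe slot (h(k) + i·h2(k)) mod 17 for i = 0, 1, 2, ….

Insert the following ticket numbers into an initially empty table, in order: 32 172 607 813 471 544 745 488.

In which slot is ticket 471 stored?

3

Insert 32: h=15, slot 15 empty -> index 15.
Insert 172: h=2, slot 2 empty -> index 2.
Insert 607: h=12, slot 12 empty -> index 12.
Insert 813: h=14, slot 14 empty -> index 14.
Insert 471: h=12, h2=8, slot 12 occupied -> index 3.
Insert 544: h=0, slot 0 empty -> index 0.
Insert 745: h=14, h2=10, slot 14 occupied -> index 7.
Insert 488: h=12, h2=9, slot 12 occupied -> index 4.
Table: [544, —, 172, 471, 488, —, —, 745, —, —, —, —, 607, —, 813, 32, —]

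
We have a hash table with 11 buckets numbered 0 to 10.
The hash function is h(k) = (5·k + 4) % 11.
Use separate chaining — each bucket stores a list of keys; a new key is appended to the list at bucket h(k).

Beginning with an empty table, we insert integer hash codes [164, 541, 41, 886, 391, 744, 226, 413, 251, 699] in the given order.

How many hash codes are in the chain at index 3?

164 -> bucket 10
541 -> bucket 3
41 -> bucket 0
886 -> bucket 1
391 -> bucket 1 (collision)
744 -> bucket 6
226 -> bucket 1 (collision)
413 -> bucket 1 (collision)
251 -> bucket 5
699 -> bucket 1 (collision)
Final buckets:
0: 41
1: 886 -> 391 -> 226 -> 413 -> 699
2: -
3: 541
4: -
5: 251
6: 744
7: -
8: -
9: -
10: 164

1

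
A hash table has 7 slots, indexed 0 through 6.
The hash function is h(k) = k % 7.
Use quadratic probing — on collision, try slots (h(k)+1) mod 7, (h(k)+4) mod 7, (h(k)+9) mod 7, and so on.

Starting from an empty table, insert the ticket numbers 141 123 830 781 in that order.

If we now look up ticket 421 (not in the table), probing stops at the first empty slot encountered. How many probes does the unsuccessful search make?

Insert 141: h=1, slot 1 empty -> index 1.
Insert 123: h=4, slot 4 empty -> index 4.
Insert 830: h=4, slot 4 occupied -> index 5.
Insert 781: h=4, slots 4,5,1 occupied -> index 6.
Table: [_, 141, _, _, 123, 830, 781]
Lookup 421: h=1, probe 1,2 → slot 2 empty, not found.

2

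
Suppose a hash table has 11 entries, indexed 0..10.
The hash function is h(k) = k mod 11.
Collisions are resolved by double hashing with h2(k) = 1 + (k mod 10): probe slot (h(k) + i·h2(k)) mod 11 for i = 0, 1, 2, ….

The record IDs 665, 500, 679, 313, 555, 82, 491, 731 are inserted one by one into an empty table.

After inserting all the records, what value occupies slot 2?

Insert 665: h=5, slot 5 empty -> index 5.
Insert 500: h=5, h2=1, slot 5 occupied -> index 6.
Insert 679: h=8, slot 8 empty -> index 8.
Insert 313: h=5, h2=4, slot 5 occupied -> index 9.
Insert 555: h=5, h2=6, slot 5 occupied -> index 0.
Insert 82: h=5, h2=3, slots 5,8,0 occupied -> index 3.
Insert 491: h=7, slot 7 empty -> index 7.
Insert 731: h=5, h2=2, slots 5,7,9,0 occupied -> index 2.
Table: [555, _, 731, 82, _, 665, 500, 491, 679, 313, _]

731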